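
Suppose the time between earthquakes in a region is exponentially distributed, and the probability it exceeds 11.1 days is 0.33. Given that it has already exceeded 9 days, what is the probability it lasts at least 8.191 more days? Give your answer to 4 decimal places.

From e^(−λ·11.1) = 0.33, λ = −ln(0.33)/11.1 = 0.0998795.
Memoryless: P(X > 9+8.191 | X > 9) = P(X > 8.191) = e^(−0.0998795·8.191) ≈ 0.4413.

0.4413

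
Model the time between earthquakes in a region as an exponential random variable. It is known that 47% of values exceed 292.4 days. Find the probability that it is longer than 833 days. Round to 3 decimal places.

e^(−λ·292.4) = 0.47 ⇒ λ = −ln(0.47)/292.4 = 0.00258216.
P(X > 833) = e^(−0.00258216·833) = e^(−2.1509) ≈ 0.116.

0.116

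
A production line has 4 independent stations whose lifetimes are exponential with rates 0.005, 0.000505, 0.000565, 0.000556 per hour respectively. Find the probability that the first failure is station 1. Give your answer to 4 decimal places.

The time to first failure is exponential with rate Σλ = 0.005 + 0.000505 + 0.000565 + 0.000556 = 0.006626.
P(station 1 first) = λ_1/Σλ = 0.005/0.006626 ≈ 0.7546.

0.7546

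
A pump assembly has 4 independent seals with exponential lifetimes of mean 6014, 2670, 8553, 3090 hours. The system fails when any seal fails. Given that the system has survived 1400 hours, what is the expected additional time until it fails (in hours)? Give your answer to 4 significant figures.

1019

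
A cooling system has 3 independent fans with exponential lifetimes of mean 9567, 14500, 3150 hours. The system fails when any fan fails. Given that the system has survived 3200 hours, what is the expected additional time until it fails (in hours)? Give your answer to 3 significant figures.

2040

First-failure rate Σλ = 1/9567 + 1/14500 + 1/3150 = 0.000490952.
By memorylessness the expected residual is 1/Σλ = 2036.86 hours, regardless of the 3200 already elapsed.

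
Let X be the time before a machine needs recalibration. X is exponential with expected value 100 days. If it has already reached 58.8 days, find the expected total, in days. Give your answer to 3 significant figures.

159

The rate is λ = 1/100 = 0.01 per day.
By memorylessness, E[X | X > 58.8] = 58.8 + 1/λ = 58.8 + 100 = 158.8 days.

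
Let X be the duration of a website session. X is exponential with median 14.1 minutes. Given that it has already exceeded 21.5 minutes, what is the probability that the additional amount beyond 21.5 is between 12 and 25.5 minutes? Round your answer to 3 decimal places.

For an exponential, median = ln(2)/λ, so λ = ln 2 / 14.1 = 0.0491594 per minute.
Memoryless: the residual past 21.5 is again Exp(λ).
P(12 < residual < 25.5) = e^(−λ·12) − e^(−λ·25.5) = 0.55438 − 0.28549 ≈ 0.269.

0.269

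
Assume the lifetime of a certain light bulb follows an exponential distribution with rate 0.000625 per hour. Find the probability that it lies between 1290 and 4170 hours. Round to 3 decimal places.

0.373

P(1290 < X < 4170) = e^(−λ·1290) − e^(−λ·4170) = 0.44653 − 0.07381 ≈ 0.373.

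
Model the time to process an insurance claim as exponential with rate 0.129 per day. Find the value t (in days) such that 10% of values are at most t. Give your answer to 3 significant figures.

Set 1 − e^(−λt) = 0.1, so t = −ln(0.9)/λ = 0.10536/0.129 ≈ 0.816748 days.

0.817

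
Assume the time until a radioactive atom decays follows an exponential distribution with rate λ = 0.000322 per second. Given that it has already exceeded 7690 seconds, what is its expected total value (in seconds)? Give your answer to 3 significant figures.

10800

By memorylessness, E[X | X > 7690] = 7690 + 1/λ = 7690 + 3105.59 = 10795.6 seconds.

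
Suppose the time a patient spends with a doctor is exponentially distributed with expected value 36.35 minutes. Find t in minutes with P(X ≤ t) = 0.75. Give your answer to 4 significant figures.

50.39

The rate is λ = 1/36.35 = 0.0275103 per minute.
Set 1 − e^(−λt) = 0.75, so t = −ln(0.25)/λ = 1.3863/0.0275103 ≈ 50.3918 minutes.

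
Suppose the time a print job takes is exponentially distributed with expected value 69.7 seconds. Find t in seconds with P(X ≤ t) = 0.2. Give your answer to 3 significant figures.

15.6

The rate is λ = 1/69.7 = 0.0143472 per second.
Set 1 − e^(−λt) = 0.2, so t = −ln(0.8)/λ = 0.22314/0.0143472 ≈ 15.5531 seconds.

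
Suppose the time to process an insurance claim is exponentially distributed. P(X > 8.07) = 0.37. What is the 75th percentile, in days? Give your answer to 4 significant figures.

e^(−λ·8.07) = 0.37 ⇒ λ = −ln(0.37)/8.07 = 0.123204.
75th percentile: 1 − e^(−λt) = 0.75, t = −ln(0.25)/λ = 11.2521 days.

11.25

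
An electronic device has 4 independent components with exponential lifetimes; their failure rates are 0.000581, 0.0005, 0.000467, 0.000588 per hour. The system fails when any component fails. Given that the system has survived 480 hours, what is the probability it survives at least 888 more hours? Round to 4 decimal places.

Time to first failure ~ Exp(Σλ) with Σλ = 0.002136.
By memorylessness, P(T > 480+888 | T > 480) = P(T > 888) = e^(−0.002136·888) ≈ 0.1501.

0.1501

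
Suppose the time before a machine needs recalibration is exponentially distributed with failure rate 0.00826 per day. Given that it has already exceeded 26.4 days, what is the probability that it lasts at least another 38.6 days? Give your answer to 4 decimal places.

The exponential is memoryless, so the remaining time is again Exp(λ): the condition X > 26.4 is irrelevant.
P(X > 38.6) = e^(−0.31884) ≈ 0.7270.

0.7270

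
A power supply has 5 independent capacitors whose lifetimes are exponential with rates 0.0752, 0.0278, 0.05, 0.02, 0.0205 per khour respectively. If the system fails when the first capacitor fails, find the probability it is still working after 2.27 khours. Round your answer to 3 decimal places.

0.645

The time to first failure is exponential with rate Σλ = 0.0752 + 0.0278 + 0.05 + 0.02 + 0.0205 = 0.1935.
P(min > 2.27) = e^(−0.1935·2.27) = e^(−0.43924) ≈ 0.645.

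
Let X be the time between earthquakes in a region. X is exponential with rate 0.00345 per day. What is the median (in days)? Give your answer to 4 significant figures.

200.9

Set 1 − e^(−λt) = 0.5, so t = −ln(0.5)/λ = 0.69315/0.00345 ≈ 200.912 days.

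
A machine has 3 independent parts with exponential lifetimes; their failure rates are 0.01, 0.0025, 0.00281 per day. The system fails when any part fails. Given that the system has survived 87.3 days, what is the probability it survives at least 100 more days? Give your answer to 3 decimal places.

Time to first failure ~ Exp(Σλ) with Σλ = 0.01531.
By memorylessness, P(T > 87.3+100 | T > 87.3) = P(T > 100) = e^(−0.01531·100) ≈ 0.216.

0.216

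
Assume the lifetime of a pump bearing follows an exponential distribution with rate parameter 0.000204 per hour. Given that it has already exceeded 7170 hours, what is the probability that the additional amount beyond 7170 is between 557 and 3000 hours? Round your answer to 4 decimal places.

0.3503

Memoryless: the residual past 7170 is again Exp(λ).
P(557 < residual < 3000) = e^(−λ·557) − e^(−λ·3000) = 0.89259 − 0.54227 ≈ 0.3503.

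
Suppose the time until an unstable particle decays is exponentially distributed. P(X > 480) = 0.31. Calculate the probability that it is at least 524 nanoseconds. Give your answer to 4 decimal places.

e^(−λ·480) = 0.31 ⇒ λ = −ln(0.31)/480 = 0.00243996.
P(X > 524) = e^(−0.00243996·524) = e^(−1.2785) ≈ 0.2784.

0.2784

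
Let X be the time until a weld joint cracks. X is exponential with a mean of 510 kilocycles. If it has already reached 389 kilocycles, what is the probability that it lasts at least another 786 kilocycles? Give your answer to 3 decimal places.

0.214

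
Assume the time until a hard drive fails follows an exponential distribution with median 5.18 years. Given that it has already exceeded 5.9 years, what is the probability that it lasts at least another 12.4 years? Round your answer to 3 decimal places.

For an exponential, median = ln(2)/λ, so λ = ln 2 / 5.18 = 0.133812 per year.
By the memoryless property, P(X > 5.9+12.4 | X > 5.9) = P(X > 12.4).
P(X > 12.4) = e^(−1.6593) ≈ 0.190.

0.190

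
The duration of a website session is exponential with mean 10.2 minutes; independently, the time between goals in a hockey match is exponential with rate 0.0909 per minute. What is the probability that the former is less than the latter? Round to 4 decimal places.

0.5189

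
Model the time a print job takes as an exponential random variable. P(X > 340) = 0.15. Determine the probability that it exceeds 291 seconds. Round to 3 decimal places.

e^(−λ·340) = 0.15 ⇒ λ = −ln(0.15)/340 = 0.00557976.
P(X > 291) = e^(−0.00557976·291) = e^(−1.6237) ≈ 0.197.

0.197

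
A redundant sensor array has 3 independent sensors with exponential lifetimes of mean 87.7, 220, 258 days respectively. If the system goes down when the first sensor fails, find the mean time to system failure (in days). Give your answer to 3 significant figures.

50.4

The first failure time is exponential with rate Σλ_i = 1/87.7 + 1/220 + 1/258 = 0.0198239 per day.
E[min] = 1/Σλ = 1/0.0198239 = 50.4441 days.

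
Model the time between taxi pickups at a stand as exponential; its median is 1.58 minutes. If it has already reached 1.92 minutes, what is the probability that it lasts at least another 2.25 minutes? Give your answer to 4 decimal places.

0.3727

For an exponential, median = ln(2)/λ, so λ = ln 2 / 1.58 = 0.438701 per minute.
The exponential is memoryless, so the remaining time is again Exp(λ): the condition X > 1.92 is irrelevant.
P(X > 2.25) = e^(−0.98708) ≈ 0.3727.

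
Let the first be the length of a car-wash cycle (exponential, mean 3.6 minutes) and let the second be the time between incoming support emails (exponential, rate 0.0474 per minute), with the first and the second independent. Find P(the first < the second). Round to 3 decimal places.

λ_1 = 1/3.6 = 0.277778, λ_2 = 0.0474.
For independent exponentials, P(the first < the second) = λ_1/(λ_1+λ_2) = 0.277778/0.325178 ≈ 0.854.

0.854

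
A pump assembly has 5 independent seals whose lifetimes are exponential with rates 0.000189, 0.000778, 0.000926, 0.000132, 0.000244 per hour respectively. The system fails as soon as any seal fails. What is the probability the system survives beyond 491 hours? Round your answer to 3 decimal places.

The time to first failure is exponential with rate Σλ = 0.000189 + 0.000778 + 0.000926 + 0.000132 + 0.000244 = 0.002269.
P(min > 491) = e^(−0.002269·491) = e^(−1.1141) ≈ 0.328.

0.328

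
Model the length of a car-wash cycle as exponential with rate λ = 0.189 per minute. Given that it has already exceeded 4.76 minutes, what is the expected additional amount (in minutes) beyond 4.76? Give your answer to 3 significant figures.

5.29

By memorylessness, the remaining amount past any threshold is again Exp(λ) with mean 1/λ = 5.29101 minutes.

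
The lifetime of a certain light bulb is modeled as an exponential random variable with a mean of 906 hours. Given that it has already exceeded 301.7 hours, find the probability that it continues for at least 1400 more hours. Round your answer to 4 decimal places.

The rate is λ = 1/906 = 0.00110375 per hour.
The exponential is memoryless, so the remaining time is again Exp(λ): the condition X > 301.7 is irrelevant.
P(X > 1400) = e^(−1.5453) ≈ 0.2133.

0.2133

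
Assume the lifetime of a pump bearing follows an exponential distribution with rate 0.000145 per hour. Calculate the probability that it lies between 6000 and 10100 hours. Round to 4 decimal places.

P(6000 < X < 10100) = e^(−λ·6000) − e^(−λ·10100) = 0.41895 − 0.23119 ≈ 0.1878.

0.1878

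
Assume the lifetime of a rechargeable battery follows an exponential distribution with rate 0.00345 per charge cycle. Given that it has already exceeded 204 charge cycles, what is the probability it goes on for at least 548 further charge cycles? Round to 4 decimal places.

By the memoryless property, P(X > 204+548 | X > 204) = P(X > 548).
P(X > 548) = e^(−1.8906) ≈ 0.1510.

0.1510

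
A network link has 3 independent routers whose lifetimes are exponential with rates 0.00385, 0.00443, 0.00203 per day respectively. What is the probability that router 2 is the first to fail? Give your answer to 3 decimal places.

The time to first failure is exponential with rate Σλ = 0.00385 + 0.00443 + 0.00203 = 0.01031.
P(router 2 first) = λ_2/Σλ = 0.00443/0.01031 ≈ 0.430.

0.430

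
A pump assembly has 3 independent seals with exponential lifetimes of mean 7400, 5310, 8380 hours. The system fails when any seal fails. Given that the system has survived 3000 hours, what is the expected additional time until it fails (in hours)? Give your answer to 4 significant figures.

2258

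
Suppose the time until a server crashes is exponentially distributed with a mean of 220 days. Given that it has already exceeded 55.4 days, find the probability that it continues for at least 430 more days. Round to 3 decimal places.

The rate is λ = 1/220 = 0.00454545 per day.
The exponential is memoryless, so the remaining time is again Exp(λ): the condition X > 55.4 is irrelevant.
P(X > 430) = e^(−1.9545) ≈ 0.142.

0.142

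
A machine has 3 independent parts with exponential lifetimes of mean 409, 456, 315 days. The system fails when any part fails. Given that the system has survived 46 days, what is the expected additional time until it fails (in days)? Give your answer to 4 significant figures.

First-failure rate Σλ = 1/409 + 1/456 + 1/315 = 0.00781257.
By memorylessness the expected residual is 1/Σλ = 127.999 days, regardless of the 46 already elapsed.

128.0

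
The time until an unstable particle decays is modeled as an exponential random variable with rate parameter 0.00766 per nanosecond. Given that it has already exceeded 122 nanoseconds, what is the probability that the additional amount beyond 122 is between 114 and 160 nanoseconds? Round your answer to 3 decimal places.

Memoryless: the residual past 122 is again Exp(λ).
P(114 < residual < 160) = e^(−λ·114) − e^(−λ·160) = 0.41760 − 0.29358 ≈ 0.124.

0.124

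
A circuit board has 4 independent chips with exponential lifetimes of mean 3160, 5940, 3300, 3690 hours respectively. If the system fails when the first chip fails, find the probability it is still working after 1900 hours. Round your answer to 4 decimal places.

0.1337

The first failure time is exponential with rate Σλ_i = 1/3160 + 1/5940 + 1/3300 + 1/3690 = 0.00105884 per hour.
P(min > 1900) = e^(−0.00105884·1900) = e^(−2.0118) ≈ 0.1337.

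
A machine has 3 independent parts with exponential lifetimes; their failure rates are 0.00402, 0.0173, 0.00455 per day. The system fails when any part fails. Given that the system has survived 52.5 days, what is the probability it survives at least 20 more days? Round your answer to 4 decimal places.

Time to first failure ~ Exp(Σλ) with Σλ = 0.02587.
By memorylessness, P(T > 52.5+20 | T > 52.5) = P(T > 20) = e^(−0.02587·20) ≈ 0.5961.

0.5961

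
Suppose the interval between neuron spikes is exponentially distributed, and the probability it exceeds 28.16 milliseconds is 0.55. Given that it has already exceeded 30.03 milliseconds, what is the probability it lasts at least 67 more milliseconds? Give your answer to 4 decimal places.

0.2411

From e^(−λ·28.16) = 0.55, λ = −ln(0.55)/28.16 = 0.02123.
Memoryless: P(X > 30.03+67 | X > 30.03) = P(X > 67) = e^(−0.02123·67) ≈ 0.2411.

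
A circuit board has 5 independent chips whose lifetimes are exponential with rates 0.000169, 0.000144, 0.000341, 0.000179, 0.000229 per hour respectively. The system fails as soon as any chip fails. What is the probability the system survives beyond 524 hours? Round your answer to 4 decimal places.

The time to first failure is exponential with rate Σλ = 0.000169 + 0.000144 + 0.000341 + 0.000179 + 0.000229 = 0.001062.
P(min > 524) = e^(−0.001062·524) = e^(−0.55649) ≈ 0.5732.

0.5732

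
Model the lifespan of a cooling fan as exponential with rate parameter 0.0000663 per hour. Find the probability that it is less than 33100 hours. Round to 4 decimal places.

P(X ≤ 33100) = 1 − e^(−λ·33100) = 1 − e^(−2.1945) ≈ 0.8886.

0.8886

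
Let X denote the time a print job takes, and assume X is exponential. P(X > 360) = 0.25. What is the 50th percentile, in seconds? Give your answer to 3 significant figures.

e^(−λ·360) = 0.25 ⇒ λ = −ln(0.25)/360 = 0.00385082.
50th percentile: 1 − e^(−λt) = 0.5, t = −ln(0.5)/λ = 180 seconds.

180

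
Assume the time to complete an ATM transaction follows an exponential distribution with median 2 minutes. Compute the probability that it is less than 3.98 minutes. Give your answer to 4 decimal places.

0.7483

For an exponential, median = ln(2)/λ, so λ = ln 2 / 2 = 0.346574 per minute.
P(X ≤ 3.98) = 1 − e^(−λ·3.98) = 1 − e^(−1.3794) ≈ 0.7483.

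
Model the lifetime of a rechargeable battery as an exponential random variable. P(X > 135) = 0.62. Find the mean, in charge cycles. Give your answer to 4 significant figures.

282.4

e^(−λ·135) = 0.62 ⇒ λ = −ln(0.62)/135 = 0.00354101.
Mean = 1/λ = 282.406 charge cycles.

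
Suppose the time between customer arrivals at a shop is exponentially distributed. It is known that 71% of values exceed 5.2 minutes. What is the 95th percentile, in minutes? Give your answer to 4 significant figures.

45.48

e^(−λ·5.2) = 0.71 ⇒ λ = −ln(0.71)/5.2 = 0.0658635.
95th percentile: 1 − e^(−λt) = 0.95, t = −ln(0.05)/λ = 45.4839 minutes.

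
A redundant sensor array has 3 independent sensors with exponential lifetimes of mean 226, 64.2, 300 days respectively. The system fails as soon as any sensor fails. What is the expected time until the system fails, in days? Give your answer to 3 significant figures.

42.9

The first failure time is exponential with rate Σλ_i = 1/226 + 1/64.2 + 1/300 = 0.0233344 per day.
E[min] = 1/Σλ = 1/0.0233344 = 42.8551 days.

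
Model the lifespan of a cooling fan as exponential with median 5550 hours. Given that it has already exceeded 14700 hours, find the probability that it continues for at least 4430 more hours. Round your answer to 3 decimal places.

0.575

For an exponential, median = ln(2)/λ, so λ = ln 2 / 5550 = 0.000124891 per hour.
P(X > s+t | X > s) = e^(−λ(s+t))/e^(−λs) = e^(−λt), independent of s = 14700.
P(X > 4430) = e^(−0.55327) ≈ 0.575.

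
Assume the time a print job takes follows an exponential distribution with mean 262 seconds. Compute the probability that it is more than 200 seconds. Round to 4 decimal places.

0.4661

The rate is λ = 1/262 = 0.00381679 per second.
P(X > 200) = e^(−λ·200) = e^(−0.76336) ≈ 0.4661.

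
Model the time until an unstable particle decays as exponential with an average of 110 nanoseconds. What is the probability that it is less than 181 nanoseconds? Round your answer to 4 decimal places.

0.8071

The rate is λ = 1/110 = 0.00909091 per nanosecond.
P(X ≤ 181) = 1 − e^(−λ·181) = 1 − e^(−1.6455) ≈ 0.8071.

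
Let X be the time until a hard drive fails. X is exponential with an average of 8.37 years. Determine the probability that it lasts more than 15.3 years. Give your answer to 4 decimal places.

0.1607

The rate is λ = 1/8.37 = 0.119474 per year.
P(X > 15.3) = e^(−λ·15.3) = e^(−1.828) ≈ 0.1607.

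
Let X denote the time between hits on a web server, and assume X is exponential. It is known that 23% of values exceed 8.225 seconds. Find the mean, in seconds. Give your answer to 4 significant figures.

e^(−λ·8.225) = 0.23 ⇒ λ = −ln(0.23)/8.225 = 0.178684.
Mean = 1/λ = 5.59647 seconds.

5.596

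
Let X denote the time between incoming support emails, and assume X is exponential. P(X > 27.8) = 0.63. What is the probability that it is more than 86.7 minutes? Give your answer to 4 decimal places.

0.2367

e^(−λ·27.8) = 0.63 ⇒ λ = −ln(0.63)/27.8 = 0.01662.
P(X > 86.7) = e^(−0.01662·86.7) = e^(−1.441) ≈ 0.2367.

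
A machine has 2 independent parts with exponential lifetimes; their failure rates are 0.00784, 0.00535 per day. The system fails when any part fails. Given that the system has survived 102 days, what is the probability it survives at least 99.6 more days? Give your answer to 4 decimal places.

0.2688

Time to first failure ~ Exp(Σλ) with Σλ = 0.01319.
By memorylessness, P(T > 102+99.6 | T > 102) = P(T > 99.6) = e^(−0.01319·99.6) ≈ 0.2688.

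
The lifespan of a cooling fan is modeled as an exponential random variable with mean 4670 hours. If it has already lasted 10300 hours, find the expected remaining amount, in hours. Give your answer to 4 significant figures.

4670

The rate is λ = 1/4670 = 0.000214133 per hour.
By memorylessness, the remaining amount past any threshold is again Exp(λ) with mean 1/λ = 4670 hours.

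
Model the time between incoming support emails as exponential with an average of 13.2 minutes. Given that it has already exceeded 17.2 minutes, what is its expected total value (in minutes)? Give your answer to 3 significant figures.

30.4

The rate is λ = 1/13.2 = 0.0757576 per minute.
By memorylessness, E[X | X > 17.2] = 17.2 + 1/λ = 17.2 + 13.2 = 30.4 minutes.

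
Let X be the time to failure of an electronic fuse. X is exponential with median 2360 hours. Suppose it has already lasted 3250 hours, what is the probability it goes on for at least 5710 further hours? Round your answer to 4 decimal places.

For an exponential, median = ln(2)/λ, so λ = ln 2 / 2360 = 0.000293706 per hour.
By the memoryless property, P(X > 3250+5710 | X > 3250) = P(X > 5710).
P(X > 5710) = e^(−1.6771) ≈ 0.1869.

0.1869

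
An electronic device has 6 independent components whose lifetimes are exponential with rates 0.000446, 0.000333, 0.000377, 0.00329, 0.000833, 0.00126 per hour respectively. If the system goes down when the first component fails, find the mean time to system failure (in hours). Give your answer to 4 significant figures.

152.9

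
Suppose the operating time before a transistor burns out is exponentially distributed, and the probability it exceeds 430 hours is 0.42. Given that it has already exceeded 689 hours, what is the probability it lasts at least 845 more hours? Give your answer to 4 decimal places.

From e^(−λ·430) = 0.42, λ = −ln(0.42)/430 = 0.00201744.
Memoryless: P(X > 689+845 | X > 689) = P(X > 845) = e^(−0.00201744·845) ≈ 0.1818.

0.1818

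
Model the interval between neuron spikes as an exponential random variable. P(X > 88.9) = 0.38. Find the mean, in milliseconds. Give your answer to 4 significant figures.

91.88

e^(−λ·88.9) = 0.38 ⇒ λ = −ln(0.38)/88.9 = 0.010884.
Mean = 1/λ = 91.8783 milliseconds.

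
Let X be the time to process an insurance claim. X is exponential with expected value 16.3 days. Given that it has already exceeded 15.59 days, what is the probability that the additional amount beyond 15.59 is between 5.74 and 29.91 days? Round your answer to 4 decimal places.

0.5436

The rate is λ = 1/16.3 = 0.0613497 per day.
Memoryless: the residual past 15.59 is again Exp(λ).
P(5.74 < residual < 29.91) = e^(−λ·5.74) − e^(−λ·29.91) = 0.70318 − 0.15962 ≈ 0.5436.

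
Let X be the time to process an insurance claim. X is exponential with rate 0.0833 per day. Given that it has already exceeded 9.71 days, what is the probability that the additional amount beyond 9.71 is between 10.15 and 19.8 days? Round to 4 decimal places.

Memoryless: the residual past 9.71 is again Exp(λ).
P(10.15 < residual < 19.8) = e^(−λ·10.15) − e^(−λ·19.8) = 0.42934 − 0.19218 ≈ 0.2372.

0.2372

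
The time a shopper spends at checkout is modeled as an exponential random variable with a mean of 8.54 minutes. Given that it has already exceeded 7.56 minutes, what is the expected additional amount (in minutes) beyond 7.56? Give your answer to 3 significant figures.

The rate is λ = 1/8.54 = 0.117096 per minute.
By memorylessness, the remaining amount past any threshold is again Exp(λ) with mean 1/λ = 8.54 minutes.

8.54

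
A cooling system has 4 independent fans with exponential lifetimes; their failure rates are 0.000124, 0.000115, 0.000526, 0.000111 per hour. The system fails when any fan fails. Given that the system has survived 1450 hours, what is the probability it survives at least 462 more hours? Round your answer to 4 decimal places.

Time to first failure ~ Exp(Σλ) with Σλ = 0.000876.
By memorylessness, P(T > 1450+462 | T > 1450) = P(T > 462) = e^(−0.000876·462) ≈ 0.6672.

0.6672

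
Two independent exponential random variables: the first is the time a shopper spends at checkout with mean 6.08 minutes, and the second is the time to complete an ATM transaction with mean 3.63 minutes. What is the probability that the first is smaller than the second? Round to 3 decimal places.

0.374

λ_1 = 1/6.08 = 0.164474, λ_2 = 1/3.63 = 0.275482.
For independent exponentials, P(the first < the second) = λ_1/(λ_1+λ_2) = 0.164474/0.439956 ≈ 0.374.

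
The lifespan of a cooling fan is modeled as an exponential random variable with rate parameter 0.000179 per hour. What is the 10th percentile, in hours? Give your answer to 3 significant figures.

589

Set 1 − e^(−λt) = 0.1, so t = −ln(0.9)/λ = 0.10536/0.000179 ≈ 588.606 hours.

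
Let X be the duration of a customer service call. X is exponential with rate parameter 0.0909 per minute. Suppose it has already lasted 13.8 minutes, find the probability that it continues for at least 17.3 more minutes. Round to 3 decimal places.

By the memoryless property, P(X > 13.8+17.3 | X > 13.8) = P(X > 17.3).
P(X > 17.3) = e^(−1.5726) ≈ 0.208.

0.208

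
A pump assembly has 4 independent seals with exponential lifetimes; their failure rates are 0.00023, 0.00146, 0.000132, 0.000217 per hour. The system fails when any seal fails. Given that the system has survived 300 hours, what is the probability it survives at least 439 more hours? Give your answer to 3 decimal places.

Time to first failure ~ Exp(Σλ) with Σλ = 0.002039.
By memorylessness, P(T > 300+439 | T > 300) = P(T > 439) = e^(−0.002039·439) ≈ 0.409.

0.409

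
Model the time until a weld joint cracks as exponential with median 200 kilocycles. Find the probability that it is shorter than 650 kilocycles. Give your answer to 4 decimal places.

0.8949

For an exponential, median = ln(2)/λ, so λ = ln 2 / 200 = 0.00346574 per kilocycle.
P(X ≤ 650) = 1 − e^(−λ·650) = 1 − e^(−2.2527) ≈ 0.8949.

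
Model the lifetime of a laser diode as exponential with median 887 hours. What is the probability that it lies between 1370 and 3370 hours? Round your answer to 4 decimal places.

0.2710

For an exponential, median = ln(2)/λ, so λ = ln 2 / 887 = 0.000781451 per hour.
P(1370 < X < 3370) = e^(−λ·1370) − e^(−λ·3370) = 0.34281 − 0.07183 ≈ 0.2710.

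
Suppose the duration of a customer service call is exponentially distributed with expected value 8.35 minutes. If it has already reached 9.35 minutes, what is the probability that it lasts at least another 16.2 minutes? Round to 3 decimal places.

0.144

The rate is λ = 1/8.35 = 0.11976 per minute.
P(X > s+t | X > s) = e^(−λ(s+t))/e^(−λs) = e^(−λt), independent of s = 9.35.
P(X > 16.2) = e^(−1.9401) ≈ 0.144.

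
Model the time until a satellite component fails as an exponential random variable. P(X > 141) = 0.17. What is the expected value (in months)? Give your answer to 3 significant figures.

e^(−λ·141) = 0.17 ⇒ λ = −ln(0.17)/141 = 0.0125671.
Mean = 1/λ = 79.573 months.

79.6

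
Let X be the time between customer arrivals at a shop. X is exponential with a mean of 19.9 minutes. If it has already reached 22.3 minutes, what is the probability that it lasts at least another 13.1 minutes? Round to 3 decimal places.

The rate is λ = 1/19.9 = 0.0502513 per minute.
P(X > s+t | X > s) = e^(−λ(s+t))/e^(−λs) = e^(−λt), independent of s = 22.3.
P(X > 13.1) = e^(−0.65829) ≈ 0.518.

0.518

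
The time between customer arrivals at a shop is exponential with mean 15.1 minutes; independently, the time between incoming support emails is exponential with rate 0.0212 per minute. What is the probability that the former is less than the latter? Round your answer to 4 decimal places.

λ_1 = 1/15.1 = 0.0662252, λ_2 = 0.0212.
For independent exponentials, P(the former < the latter) = λ_1/(λ_1+λ_2) = 0.0662252/0.0874252 ≈ 0.7575.

0.7575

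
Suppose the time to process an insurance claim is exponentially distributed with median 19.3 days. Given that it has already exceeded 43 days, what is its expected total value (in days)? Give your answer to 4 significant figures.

70.84

For an exponential, median = ln(2)/λ, so λ = ln 2 / 19.3 = 0.0359144 per day.
By memorylessness, E[X | X > 43] = 43 + 1/λ = 43 + 27.844 = 70.844 days.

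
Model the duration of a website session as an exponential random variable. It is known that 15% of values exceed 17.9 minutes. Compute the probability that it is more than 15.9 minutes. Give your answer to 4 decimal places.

0.1854

e^(−λ·17.9) = 0.15 ⇒ λ = −ln(0.15)/17.9 = 0.105984.
P(X > 15.9) = e^(−0.105984·15.9) = e^(−1.6852) ≈ 0.1854.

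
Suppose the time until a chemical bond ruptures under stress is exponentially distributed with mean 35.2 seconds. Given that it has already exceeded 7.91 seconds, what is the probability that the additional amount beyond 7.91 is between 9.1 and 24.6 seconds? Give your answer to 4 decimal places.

0.2750

The rate is λ = 1/35.2 = 0.0284091 per second.
Memoryless: the residual past 7.91 is again Exp(λ).
P(9.1 < residual < 24.6) = e^(−λ·9.1) − e^(−λ·24.6) = 0.77219 − 0.49715 ≈ 0.2750.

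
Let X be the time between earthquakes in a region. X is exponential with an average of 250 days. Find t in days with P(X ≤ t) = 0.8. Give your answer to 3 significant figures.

The rate is λ = 1/250 = 0.004 per day.
Set 1 − e^(−λt) = 0.8, so t = −ln(0.2)/λ = 1.6094/0.004 ≈ 402.359 days.

402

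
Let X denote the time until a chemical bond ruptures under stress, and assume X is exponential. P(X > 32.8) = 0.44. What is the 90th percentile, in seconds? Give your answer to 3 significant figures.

92.0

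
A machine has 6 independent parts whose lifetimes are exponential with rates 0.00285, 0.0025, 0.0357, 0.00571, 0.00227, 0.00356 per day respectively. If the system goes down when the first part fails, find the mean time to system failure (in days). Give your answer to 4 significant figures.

19.02

The time to first failure is exponential with rate Σλ = 0.00285 + 0.0025 + 0.0357 + 0.00571 + 0.00227 + 0.00356 = 0.05259.
E[min] = 1/Σλ = 1/0.05259 = 19.015 days.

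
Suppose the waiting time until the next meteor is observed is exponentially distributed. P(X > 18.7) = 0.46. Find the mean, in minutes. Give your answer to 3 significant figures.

24.1

e^(−λ·18.7) = 0.46 ⇒ λ = −ln(0.46)/18.7 = 0.0415256.
Mean = 1/λ = 24.0815 minutes.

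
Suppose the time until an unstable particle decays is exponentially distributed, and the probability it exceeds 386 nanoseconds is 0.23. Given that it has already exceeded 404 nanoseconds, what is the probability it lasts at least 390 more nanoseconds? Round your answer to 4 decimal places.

0.2265

From e^(−λ·386) = 0.23, λ = −ln(0.23)/386 = 0.00380745.
Memoryless: P(X > 404+390 | X > 404) = P(X > 390) = e^(−0.00380745·390) ≈ 0.2265.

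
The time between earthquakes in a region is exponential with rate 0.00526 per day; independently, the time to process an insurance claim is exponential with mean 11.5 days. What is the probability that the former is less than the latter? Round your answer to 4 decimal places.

0.0570

λ_1 = 0.00526, λ_2 = 1/11.5 = 0.0869565.
For independent exponentials, P(the former < the latter) = λ_1/(λ_1+λ_2) = 0.00526/0.0922165 ≈ 0.0570.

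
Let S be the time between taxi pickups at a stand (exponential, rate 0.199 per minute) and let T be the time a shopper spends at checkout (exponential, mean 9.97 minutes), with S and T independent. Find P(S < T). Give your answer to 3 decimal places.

0.665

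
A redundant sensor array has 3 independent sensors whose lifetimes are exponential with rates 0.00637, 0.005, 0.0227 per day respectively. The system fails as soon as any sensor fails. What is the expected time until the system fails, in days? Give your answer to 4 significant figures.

29.35

The time to first failure is exponential with rate Σλ = 0.00637 + 0.005 + 0.0227 = 0.03407.
E[min] = 1/Σλ = 1/0.03407 = 29.3513 days.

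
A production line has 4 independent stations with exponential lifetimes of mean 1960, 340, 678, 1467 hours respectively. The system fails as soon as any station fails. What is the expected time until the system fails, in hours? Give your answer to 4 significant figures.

178.3

The first failure time is exponential with rate Σλ_i = 1/1960 + 1/340 + 1/678 + 1/1467 = 0.00560797 per hour.
E[min] = 1/Σλ = 1/0.00560797 = 178.318 hours.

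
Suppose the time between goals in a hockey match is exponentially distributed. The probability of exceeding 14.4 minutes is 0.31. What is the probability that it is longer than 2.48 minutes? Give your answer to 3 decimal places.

0.817

e^(−λ·14.4) = 0.31 ⇒ λ = −ln(0.31)/14.4 = 0.0813322.
P(X > 2.48) = e^(−0.0813322·2.48) = e^(−0.2017) ≈ 0.817.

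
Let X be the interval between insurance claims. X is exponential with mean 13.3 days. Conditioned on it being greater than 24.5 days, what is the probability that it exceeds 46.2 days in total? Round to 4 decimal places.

The rate is λ = 1/13.3 = 0.075188 per day.
The exponential is memoryless, so the remaining time is again Exp(λ): the condition X > 24.5 is irrelevant.
P(X > 21.7) = e^(−1.6316) ≈ 0.1956.

0.1956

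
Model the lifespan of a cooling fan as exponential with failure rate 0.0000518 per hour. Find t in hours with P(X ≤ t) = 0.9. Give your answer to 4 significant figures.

44450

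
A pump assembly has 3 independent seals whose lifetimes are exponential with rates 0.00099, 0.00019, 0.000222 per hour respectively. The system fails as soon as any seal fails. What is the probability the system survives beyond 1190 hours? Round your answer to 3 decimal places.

The time to first failure is exponential with rate Σλ = 0.00099 + 0.00019 + 0.000222 = 0.001402.
P(min > 1190) = e^(−0.001402·1190) = e^(−1.6684) ≈ 0.189.

0.189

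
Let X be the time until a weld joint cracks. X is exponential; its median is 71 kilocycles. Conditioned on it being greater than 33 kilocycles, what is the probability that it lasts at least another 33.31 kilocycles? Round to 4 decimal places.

For an exponential, median = ln(2)/λ, so λ = ln 2 / 71 = 0.00976264 per kilocycle.
The exponential is memoryless, so the remaining time is again Exp(λ): the condition X > 33 is irrelevant.
P(X > 33.31) = e^(−0.32519) ≈ 0.7224.

0.7224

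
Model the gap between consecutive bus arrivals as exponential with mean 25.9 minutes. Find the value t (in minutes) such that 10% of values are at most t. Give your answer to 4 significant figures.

The rate is λ = 1/25.9 = 0.03861 per minute.
Set 1 − e^(−λt) = 0.1, so t = −ln(0.9)/λ = 0.10536/0.03861 ≈ 2.72884 minutes.

2.729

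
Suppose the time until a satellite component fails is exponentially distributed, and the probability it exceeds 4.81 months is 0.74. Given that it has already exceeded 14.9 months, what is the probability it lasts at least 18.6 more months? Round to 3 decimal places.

0.312

From e^(−λ·4.81) = 0.74, λ = −ln(0.74)/4.81 = 0.0625998.
Memoryless: P(X > 14.9+18.6 | X > 14.9) = P(X > 18.6) = e^(−0.0625998·18.6) ≈ 0.312.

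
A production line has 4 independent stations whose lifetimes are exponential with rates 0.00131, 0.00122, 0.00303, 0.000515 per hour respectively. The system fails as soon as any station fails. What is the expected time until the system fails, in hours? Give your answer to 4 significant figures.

164.6

The time to first failure is exponential with rate Σλ = 0.00131 + 0.00122 + 0.00303 + 0.000515 = 0.006075.
E[min] = 1/Σλ = 1/0.006075 = 164.609 hours.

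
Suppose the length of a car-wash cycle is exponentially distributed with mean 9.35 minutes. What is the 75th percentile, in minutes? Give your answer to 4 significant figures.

The rate is λ = 1/9.35 = 0.106952 per minute.
Set 1 − e^(−λt) = 0.75, so t = −ln(0.25)/λ = 1.3863/0.106952 ≈ 12.9619 minutes.

12.96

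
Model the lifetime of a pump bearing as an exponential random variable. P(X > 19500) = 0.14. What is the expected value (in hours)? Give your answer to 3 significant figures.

e^(−λ·19500) = 0.14 ⇒ λ = −ln(0.14)/19500 = 0.000100826.
Mean = 1/λ = 9918.05 hours.

9920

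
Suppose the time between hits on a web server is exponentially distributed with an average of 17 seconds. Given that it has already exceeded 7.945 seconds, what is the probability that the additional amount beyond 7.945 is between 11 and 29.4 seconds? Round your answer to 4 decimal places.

0.3462

The rate is λ = 1/17 = 0.0588235 per second.
Memoryless: the residual past 7.945 is again Exp(λ).
P(11 < residual < 29.4) = e^(−λ·11) − e^(−λ·29.4) = 0.52358 − 0.17739 ≈ 0.3462.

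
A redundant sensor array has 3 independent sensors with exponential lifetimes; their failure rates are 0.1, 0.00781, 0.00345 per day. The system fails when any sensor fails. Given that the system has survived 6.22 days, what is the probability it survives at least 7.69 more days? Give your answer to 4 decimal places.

0.4250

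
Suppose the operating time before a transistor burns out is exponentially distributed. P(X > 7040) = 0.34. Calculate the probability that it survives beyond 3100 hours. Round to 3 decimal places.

e^(−λ·7040) = 0.34 ⇒ λ = −ln(0.34)/7040 = 0.00015324.
P(X > 3100) = e^(−0.00015324·3100) = e^(−0.47504) ≈ 0.622.

0.622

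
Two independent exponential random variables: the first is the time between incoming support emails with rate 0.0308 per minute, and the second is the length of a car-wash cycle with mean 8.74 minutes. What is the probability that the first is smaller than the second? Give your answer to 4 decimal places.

λ_1 = 0.0308, λ_2 = 1/8.74 = 0.114416.
For independent exponentials, P(the first < the second) = λ_1/(λ_1+λ_2) = 0.0308/0.145216 ≈ 0.2121.

0.2121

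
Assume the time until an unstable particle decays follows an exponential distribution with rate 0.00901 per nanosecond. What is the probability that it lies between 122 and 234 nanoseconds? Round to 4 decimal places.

0.2117

P(122 < X < 234) = e^(−λ·122) − e^(−λ·234) = 0.33313 − 0.12144 ≈ 0.2117.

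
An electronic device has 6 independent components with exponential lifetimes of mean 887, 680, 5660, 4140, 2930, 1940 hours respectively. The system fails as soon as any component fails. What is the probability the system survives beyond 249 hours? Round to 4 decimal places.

The first failure time is exponential with rate Σλ_i = 1/887 + 1/680 + 1/5660 + 1/4140 + 1/2930 + 1/1940 = 0.00387297 per hour.
P(min > 249) = e^(−0.00387297·249) = e^(−0.96437) ≈ 0.3812.

0.3812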